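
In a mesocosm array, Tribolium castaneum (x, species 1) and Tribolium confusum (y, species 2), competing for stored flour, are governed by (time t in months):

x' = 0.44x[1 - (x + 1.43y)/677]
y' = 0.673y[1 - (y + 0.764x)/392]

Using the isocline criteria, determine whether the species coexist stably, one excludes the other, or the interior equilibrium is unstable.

Compare the nullcline intercepts: K1/α12 = 677/1.43 = 473 > K2 = 392; K2/α21 = 392/0.764 = 513 < K1 = 677.
Since the inequalities point opposite ways, species 1 can invade but species 2 cannot.

species 1 excludes species 2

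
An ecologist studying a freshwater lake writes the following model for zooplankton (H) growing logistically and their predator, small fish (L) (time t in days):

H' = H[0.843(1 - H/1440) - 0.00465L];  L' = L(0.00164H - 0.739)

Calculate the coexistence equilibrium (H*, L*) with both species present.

H* ≈ 451, L* ≈ 125

From dL/dt = 0 with L > 0: 0.00164H* = 0.739, so H* = 451.
Substitute into dH/dt = 0: 0.843(1 - 451/1440) = 0.00465L*.
The bracket is 0.687, giving L* = 0.579/0.00465 = 125.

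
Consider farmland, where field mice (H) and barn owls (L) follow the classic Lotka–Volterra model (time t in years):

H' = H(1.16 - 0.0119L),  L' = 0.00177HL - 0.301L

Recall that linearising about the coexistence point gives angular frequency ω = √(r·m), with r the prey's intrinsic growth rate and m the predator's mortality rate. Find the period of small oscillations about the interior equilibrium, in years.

Here r = 1.16 and m = 0.301, so r·m = 0.349.
ω = √0.349 = 0.591 per year, hence T = 2π/ω ≈ 10.6 years.

T ≈ 10.6 years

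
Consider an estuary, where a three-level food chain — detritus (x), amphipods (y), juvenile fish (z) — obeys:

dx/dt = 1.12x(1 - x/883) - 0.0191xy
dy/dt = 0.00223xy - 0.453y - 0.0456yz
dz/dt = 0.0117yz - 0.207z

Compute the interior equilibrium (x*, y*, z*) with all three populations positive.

x* ≈ 617, y* ≈ 17.7, z* ≈ 20.2

From dz/dt = 0: 0.0117y* = 0.207, so y* = 17.7.
From dx/dt = 0: 1.12(1 - x*/883) = 0.0191·17.7, giving x* = 883·(1 - 0.302) = 617.
From dy/dt = 0: 0.00223·617 - 0.453 = 0.0456z*, so z* = 0.922/0.0456 = 20.2.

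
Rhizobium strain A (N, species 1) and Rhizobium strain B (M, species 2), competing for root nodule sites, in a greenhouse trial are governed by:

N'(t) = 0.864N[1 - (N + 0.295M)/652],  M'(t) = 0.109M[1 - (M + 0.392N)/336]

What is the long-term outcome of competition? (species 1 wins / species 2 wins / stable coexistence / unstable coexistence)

Compare the nullcline intercepts: K1/α12 = 652/0.295 = 2210 > K2 = 336; K2/α21 = 336/0.392 = 857 > K1 = 652.
Since both inequalities hold, each species can invade when rare, so the interior equilibrium is stable.

stable coexistence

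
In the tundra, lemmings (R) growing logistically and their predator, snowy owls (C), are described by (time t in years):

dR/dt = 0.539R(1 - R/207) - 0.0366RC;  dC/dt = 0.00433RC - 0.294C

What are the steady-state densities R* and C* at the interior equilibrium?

From dC/dt = 0 with C > 0: 0.00433R* = 0.294, so R* = 67.9.
Substitute into dR/dt = 0: 0.539(1 - 67.9/207) = 0.0366C*.
The bracket is 0.672, giving C* = 0.362/0.0366 = 9.9.

R* ≈ 67.9, C* ≈ 9.9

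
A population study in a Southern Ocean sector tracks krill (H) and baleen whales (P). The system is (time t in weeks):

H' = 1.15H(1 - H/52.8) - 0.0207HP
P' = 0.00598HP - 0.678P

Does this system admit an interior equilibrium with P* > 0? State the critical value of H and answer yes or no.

The predator equation gives dP/dt > 0 only when H > 0.678/0.00598 = 113.
Without the predator, H → K = 52.8. Since 52.8 < 113, the predator cannot invade.

Threshold H = 113; K < 113, so no, the predator goes extinct.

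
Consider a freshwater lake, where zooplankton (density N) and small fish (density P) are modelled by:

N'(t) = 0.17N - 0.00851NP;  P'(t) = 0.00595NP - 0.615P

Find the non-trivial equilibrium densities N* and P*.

N* ≈ 103, P* ≈ 20

Set dP/dt = 0 with P > 0: 0.00595N - 0.615 = 0, so N* = 0.615/0.00595 = 103.
Set dN/dt = 0 with N > 0: 0.17 - 0.00851P = 0, so P* = 0.17/0.00851 = 20.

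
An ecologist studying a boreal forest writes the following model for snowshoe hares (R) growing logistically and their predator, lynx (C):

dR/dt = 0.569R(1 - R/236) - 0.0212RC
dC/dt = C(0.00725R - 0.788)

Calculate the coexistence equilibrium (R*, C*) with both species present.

R* ≈ 109, C* ≈ 14.5

From dC/dt = 0 with C > 0: 0.00725R* = 0.788, so R* = 109.
Substitute into dR/dt = 0: 0.569(1 - 109/236) = 0.0212C*.
The bracket is 0.539, giving C* = 0.307/0.0212 = 14.5.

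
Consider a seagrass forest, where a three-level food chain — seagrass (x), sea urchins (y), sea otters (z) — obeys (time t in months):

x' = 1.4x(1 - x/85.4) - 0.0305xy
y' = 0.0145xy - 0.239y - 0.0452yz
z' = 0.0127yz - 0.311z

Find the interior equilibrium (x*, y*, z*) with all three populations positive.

From dz/dt = 0: 0.0127y* = 0.311, so y* = 24.5.
From dx/dt = 0: 1.4(1 - x*/85.4) = 0.0305·24.5, giving x* = 85.4·(1 - 0.533) = 39.8.
From dy/dt = 0: 0.0145·39.8 - 0.239 = 0.0452z*, so z* = 0.339/0.0452 = 7.49.

x* ≈ 39.8, y* ≈ 24.5, z* ≈ 7.49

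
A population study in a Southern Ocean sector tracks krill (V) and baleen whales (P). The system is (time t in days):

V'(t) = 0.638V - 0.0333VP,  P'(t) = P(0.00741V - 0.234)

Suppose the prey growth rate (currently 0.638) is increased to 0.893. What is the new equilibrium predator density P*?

At the interior fixed point, setting dV/dt = 0 with V > 0 fixes P* = (prey growth rate)/(VP coefficient) — independent of the other coefficients.
With the change, P* = 0.893/0.0333 = 26.8; it rises from 19.2.

P* ≈ 26.8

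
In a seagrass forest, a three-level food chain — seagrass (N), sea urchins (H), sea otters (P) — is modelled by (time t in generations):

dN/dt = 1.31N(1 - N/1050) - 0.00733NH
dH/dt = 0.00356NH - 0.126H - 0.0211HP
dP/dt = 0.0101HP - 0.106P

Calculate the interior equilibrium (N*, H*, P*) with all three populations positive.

From dP/dt = 0: 0.0101H* = 0.106, so H* = 10.5.
From dN/dt = 0: 1.31(1 - N*/1050) = 0.00733·10.5, giving N* = 1050·(1 - 0.0587) = 988.
From dH/dt = 0: 0.00356·988 - 0.126 = 0.0211P*, so P* = 3.39/0.0211 = 161.

N* ≈ 988, H* ≈ 10.5, P* ≈ 161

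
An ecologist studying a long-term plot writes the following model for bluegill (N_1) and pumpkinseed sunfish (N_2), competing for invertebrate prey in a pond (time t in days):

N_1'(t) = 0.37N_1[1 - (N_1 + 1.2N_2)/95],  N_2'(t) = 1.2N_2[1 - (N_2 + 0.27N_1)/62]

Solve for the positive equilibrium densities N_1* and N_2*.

N_1* ≈ 30.5, N_2* ≈ 53.8

Setting both brackets to zero gives the nullclines N_1 + 1.2N_2 = 95 and 0.27N_1 + N_2 = 62.
Substituting N_2 = 62 - 0.27N_1 into the first: N_1(1 - 1.2·0.27) = 95 - 1.2·62.
So N_1* = 20.6/0.676 = 30.5, and then N_2* = 62 - 0.27·30.5 = 53.8.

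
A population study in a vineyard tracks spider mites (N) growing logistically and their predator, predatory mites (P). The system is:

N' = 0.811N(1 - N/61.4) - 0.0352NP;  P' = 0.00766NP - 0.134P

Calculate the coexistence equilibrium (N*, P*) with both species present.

From dP/dt = 0 with P > 0: 0.00766N* = 0.134, so N* = 17.5.
Substitute into dN/dt = 0: 0.811(1 - 17.5/61.4) = 0.0352P*.
The bracket is 0.715, giving P* = 0.58/0.0352 = 16.5.

N* ≈ 17.5, P* ≈ 16.5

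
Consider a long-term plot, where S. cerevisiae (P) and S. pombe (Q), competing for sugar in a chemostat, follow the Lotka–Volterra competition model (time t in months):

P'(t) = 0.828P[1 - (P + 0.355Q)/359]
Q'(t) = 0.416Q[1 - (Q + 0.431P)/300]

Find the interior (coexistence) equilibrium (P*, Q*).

Setting both brackets to zero gives the nullclines P + 0.355Q = 359 and 0.431P + Q = 300.
Substituting Q = 300 - 0.431P into the first: P(1 - 0.355·0.431) = 359 - 0.355·300.
So P* = 252/0.847 = 298, and then Q* = 300 - 0.431·298 = 172.

P* ≈ 298, Q* ≈ 172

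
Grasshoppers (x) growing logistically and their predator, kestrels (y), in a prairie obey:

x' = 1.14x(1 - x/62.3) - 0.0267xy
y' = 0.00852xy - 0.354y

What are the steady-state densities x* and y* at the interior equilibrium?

x* ≈ 41.5, y* ≈ 14.2

From dy/dt = 0 with y > 0: 0.00852x* = 0.354, so x* = 41.5.
Substitute into dx/dt = 0: 1.14(1 - 41.5/62.3) = 0.0267y*.
The bracket is 0.333, giving y* = 0.38/0.0267 = 14.2.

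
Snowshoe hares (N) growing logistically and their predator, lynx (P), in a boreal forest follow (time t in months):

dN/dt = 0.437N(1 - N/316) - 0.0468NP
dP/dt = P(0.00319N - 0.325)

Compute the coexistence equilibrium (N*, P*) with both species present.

N* ≈ 102, P* ≈ 6.33

From dP/dt = 0 with P > 0: 0.00319N* = 0.325, so N* = 102.
Substitute into dN/dt = 0: 0.437(1 - 102/316) = 0.0468P*.
The bracket is 0.678, giving P* = 0.296/0.0468 = 6.33.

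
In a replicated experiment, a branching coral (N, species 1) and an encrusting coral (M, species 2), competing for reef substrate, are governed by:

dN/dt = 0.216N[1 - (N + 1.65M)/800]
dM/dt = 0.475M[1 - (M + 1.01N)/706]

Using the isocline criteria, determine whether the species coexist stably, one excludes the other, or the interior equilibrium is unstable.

unstable coexistence (outcome depends on initial conditions)

Compare the nullcline intercepts: K1/α12 = 800/1.65 = 485 < K2 = 706; K2/α21 = 706/1.01 = 699 < K1 = 800.
Since both are reversed, neither can invade when rare; the interior point is a saddle.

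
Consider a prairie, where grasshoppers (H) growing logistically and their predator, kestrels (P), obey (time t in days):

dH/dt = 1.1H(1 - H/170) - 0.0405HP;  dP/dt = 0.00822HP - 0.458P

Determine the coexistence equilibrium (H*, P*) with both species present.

H* ≈ 55.7, P* ≈ 18.3

From dP/dt = 0 with P > 0: 0.00822H* = 0.458, so H* = 55.7.
Substitute into dH/dt = 0: 1.1(1 - 55.7/170) = 0.0405P*.
The bracket is 0.672, giving P* = 0.739/0.0405 = 18.3.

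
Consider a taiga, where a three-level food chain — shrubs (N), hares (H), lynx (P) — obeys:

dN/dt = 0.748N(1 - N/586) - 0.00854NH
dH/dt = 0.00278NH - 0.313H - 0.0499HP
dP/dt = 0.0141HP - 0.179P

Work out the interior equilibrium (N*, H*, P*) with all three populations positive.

From dP/dt = 0: 0.0141H* = 0.179, so H* = 12.7.
From dN/dt = 0: 0.748(1 - N*/586) = 0.00854·12.7, giving N* = 586·(1 - 0.145) = 501.
From dH/dt = 0: 0.00278·501 - 0.313 = 0.0499P*, so P* = 1.08/0.0499 = 21.6.

N* ≈ 501, H* ≈ 12.7, P* ≈ 21.6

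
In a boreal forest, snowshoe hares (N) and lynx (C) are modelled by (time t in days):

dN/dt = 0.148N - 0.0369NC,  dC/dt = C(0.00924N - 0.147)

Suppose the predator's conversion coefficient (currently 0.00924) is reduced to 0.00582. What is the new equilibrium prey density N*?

At the interior fixed point, setting dC/dt = 0 with C > 0 fixes N* = (predator death rate)/(NC coefficient) — independent of the other coefficients.
With the change, N* = 0.147/0.00582 = 25.3; it rises from 15.9.

N* ≈ 25.3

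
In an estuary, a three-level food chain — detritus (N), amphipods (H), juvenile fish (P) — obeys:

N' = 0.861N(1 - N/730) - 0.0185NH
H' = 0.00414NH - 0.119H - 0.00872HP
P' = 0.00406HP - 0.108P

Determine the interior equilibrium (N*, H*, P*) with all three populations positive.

N* ≈ 313, H* ≈ 26.6, P* ≈ 135

From dP/dt = 0: 0.00406H* = 0.108, so H* = 26.6.
From dN/dt = 0: 0.861(1 - N*/730) = 0.0185·26.6, giving N* = 730·(1 - 0.572) = 313.
From dH/dt = 0: 0.00414·313 - 0.119 = 0.00872P*, so P* = 1.18/0.00872 = 135.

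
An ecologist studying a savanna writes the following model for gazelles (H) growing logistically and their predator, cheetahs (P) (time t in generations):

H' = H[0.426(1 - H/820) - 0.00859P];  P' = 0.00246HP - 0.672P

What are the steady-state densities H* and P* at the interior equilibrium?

From dP/dt = 0 with P > 0: 0.00246H* = 0.672, so H* = 273.
Substitute into dH/dt = 0: 0.426(1 - 273/820) = 0.00859P*.
The bracket is 0.667, giving P* = 0.284/0.00859 = 33.1.

H* ≈ 273, P* ≈ 33.1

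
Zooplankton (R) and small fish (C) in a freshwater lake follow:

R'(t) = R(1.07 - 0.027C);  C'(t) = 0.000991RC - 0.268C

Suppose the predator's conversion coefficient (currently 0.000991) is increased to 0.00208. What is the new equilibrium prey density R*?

R* ≈ 129

At the interior fixed point, setting dC/dt = 0 with C > 0 fixes R* = (predator death rate)/(RC coefficient) — independent of the other coefficients.
With the change, R* = 0.268/0.00208 = 129; it falls from 270.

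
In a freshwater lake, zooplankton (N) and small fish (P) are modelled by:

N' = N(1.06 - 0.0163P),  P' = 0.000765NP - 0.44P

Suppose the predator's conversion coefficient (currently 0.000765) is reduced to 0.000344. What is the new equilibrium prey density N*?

N* ≈ 1280

At the interior fixed point, setting dP/dt = 0 with P > 0 fixes N* = (predator death rate)/(NP coefficient) — independent of the other coefficients.
With the change, N* = 0.44/0.000344 = 1280; it rises from 575.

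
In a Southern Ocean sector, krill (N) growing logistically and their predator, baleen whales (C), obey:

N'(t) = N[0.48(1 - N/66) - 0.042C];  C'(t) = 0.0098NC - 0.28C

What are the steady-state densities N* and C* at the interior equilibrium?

N* ≈ 28.6, C* ≈ 6.48

From dC/dt = 0 with C > 0: 0.0098N* = 0.28, so N* = 28.6.
Substitute into dN/dt = 0: 0.48(1 - 28.6/66) = 0.042C*.
The bracket is 0.567, giving C* = 0.272/0.042 = 6.48.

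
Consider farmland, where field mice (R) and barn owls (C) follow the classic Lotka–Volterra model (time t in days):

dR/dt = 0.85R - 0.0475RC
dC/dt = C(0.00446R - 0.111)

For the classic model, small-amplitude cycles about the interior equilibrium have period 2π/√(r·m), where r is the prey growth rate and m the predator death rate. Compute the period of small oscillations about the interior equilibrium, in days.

Here r = 0.85 and m = 0.111, so r·m = 0.0944.
ω = √0.0944 = 0.307 per day, hence T = 2π/ω ≈ 20.5 days.

T ≈ 20.5 days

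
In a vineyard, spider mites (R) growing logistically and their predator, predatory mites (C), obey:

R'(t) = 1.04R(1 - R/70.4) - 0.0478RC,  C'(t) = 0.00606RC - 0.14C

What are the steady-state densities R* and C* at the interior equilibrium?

R* ≈ 23.1, C* ≈ 14.6

From dC/dt = 0 with C > 0: 0.00606R* = 0.14, so R* = 23.1.
Substitute into dR/dt = 0: 1.04(1 - 23.1/70.4) = 0.0478C*.
The bracket is 0.672, giving C* = 0.699/0.0478 = 14.6.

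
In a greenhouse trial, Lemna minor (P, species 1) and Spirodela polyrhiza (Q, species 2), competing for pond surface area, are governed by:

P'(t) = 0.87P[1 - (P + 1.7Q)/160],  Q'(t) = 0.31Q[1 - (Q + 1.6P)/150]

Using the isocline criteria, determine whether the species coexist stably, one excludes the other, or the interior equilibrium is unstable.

unstable coexistence (outcome depends on initial conditions)

Compare the nullcline intercepts: K1/α12 = 160/1.7 = 94.1 < K2 = 150; K2/α21 = 150/1.6 = 93.8 < K1 = 160.
Since both are reversed, neither can invade when rare; the interior point is a saddle.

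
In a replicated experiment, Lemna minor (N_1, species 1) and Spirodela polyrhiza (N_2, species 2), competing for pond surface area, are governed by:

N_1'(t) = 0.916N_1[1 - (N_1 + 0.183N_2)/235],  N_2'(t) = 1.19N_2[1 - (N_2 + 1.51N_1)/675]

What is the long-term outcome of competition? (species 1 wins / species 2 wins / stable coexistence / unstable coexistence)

stable coexistence

Compare the nullcline intercepts: K1/α12 = 235/0.183 = 1280 > K2 = 675; K2/α21 = 675/1.51 = 447 > K1 = 235.
Since both inequalities hold, each species can invade when rare, so the interior equilibrium is stable.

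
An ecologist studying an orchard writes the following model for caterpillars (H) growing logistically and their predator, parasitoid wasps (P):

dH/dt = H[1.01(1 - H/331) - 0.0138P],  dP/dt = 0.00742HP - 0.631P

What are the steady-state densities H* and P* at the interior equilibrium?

From dP/dt = 0 with P > 0: 0.00742H* = 0.631, so H* = 85.
Substitute into dH/dt = 0: 1.01(1 - 85/331) = 0.0138P*.
The bracket is 0.743, giving P* = 0.751/0.0138 = 54.4.

H* ≈ 85, P* ≈ 54.4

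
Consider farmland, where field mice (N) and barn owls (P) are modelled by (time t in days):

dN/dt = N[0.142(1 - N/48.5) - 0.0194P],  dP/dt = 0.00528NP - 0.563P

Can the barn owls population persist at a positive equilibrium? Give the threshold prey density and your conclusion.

Threshold N = 107; K < 107, so no, the predator goes extinct.

The predator equation gives dP/dt > 0 only when N > 0.563/0.00528 = 107.
Without the predator, N → K = 48.5. Since 48.5 < 107, the predator cannot invade.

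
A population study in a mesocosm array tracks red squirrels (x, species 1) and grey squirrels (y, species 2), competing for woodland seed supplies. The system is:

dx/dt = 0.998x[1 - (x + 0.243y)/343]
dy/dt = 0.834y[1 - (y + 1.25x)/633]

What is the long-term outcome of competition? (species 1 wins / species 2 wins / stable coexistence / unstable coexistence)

Compare the nullcline intercepts: K1/α12 = 343/0.243 = 1410 > K2 = 633; K2/α21 = 633/1.25 = 506 > K1 = 343.
Since both inequalities hold, each species can invade when rare, so the interior equilibrium is stable.

stable coexistence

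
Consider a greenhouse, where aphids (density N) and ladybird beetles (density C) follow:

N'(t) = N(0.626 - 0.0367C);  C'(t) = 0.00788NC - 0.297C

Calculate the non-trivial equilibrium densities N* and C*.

N* ≈ 37.7, C* ≈ 17.1

Set dC/dt = 0 with C > 0: 0.00788N - 0.297 = 0, so N* = 0.297/0.00788 = 37.7.
Set dN/dt = 0 with N > 0: 0.626 - 0.0367C = 0, so C* = 0.626/0.0367 = 17.1.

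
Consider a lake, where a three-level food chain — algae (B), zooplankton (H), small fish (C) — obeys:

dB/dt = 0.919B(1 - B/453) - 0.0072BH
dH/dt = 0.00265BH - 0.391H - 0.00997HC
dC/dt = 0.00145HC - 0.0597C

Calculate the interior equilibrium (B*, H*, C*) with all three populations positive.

B* ≈ 307, H* ≈ 41.2, C* ≈ 42.3

From dC/dt = 0: 0.00145H* = 0.0597, so H* = 41.2.
From dB/dt = 0: 0.919(1 - B*/453) = 0.0072·41.2, giving B* = 453·(1 - 0.323) = 307.
From dH/dt = 0: 0.00265·307 - 0.391 = 0.00997C*, so C* = 0.422/0.00997 = 42.3.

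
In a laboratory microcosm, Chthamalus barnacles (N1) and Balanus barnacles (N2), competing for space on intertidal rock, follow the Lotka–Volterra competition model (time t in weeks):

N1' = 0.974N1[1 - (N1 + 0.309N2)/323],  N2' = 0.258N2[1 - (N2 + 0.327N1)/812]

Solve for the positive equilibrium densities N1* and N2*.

Setting both brackets to zero gives the nullclines N1 + 0.309N2 = 323 and 0.327N1 + N2 = 812.
Substituting N2 = 812 - 0.327N1 into the first: N1(1 - 0.309·0.327) = 323 - 0.309·812.
So N1* = 72.1/0.899 = 80.2, and then N2* = 812 - 0.327·80.2 = 786.

N1* ≈ 80.2, N2* ≈ 786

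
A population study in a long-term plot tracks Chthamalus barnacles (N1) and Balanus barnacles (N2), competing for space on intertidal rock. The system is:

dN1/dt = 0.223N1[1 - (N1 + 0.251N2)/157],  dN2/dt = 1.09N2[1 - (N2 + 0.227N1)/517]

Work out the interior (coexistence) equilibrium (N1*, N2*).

N1* ≈ 28.9, N2* ≈ 510

Setting both brackets to zero gives the nullclines N1 + 0.251N2 = 157 and 0.227N1 + N2 = 517.
Substituting N2 = 517 - 0.227N1 into the first: N1(1 - 0.251·0.227) = 157 - 0.251·517.
So N1* = 27.2/0.943 = 28.9, and then N2* = 517 - 0.227·28.9 = 510.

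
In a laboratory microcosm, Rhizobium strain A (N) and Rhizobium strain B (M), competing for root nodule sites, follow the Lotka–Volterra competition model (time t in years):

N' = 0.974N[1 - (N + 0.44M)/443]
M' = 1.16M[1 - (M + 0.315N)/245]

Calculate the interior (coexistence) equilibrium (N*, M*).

N* ≈ 389, M* ≈ 122

Setting both brackets to zero gives the nullclines N + 0.44M = 443 and 0.315N + M = 245.
Substituting M = 245 - 0.315N into the first: N(1 - 0.44·0.315) = 443 - 0.44·245.
So N* = 335/0.861 = 389, and then M* = 245 - 0.315·389 = 122.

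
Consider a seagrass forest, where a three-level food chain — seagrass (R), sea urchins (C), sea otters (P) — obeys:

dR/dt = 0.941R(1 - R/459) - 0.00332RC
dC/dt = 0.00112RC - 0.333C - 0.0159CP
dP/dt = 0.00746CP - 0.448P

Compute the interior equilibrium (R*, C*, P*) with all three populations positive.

R* ≈ 362, C* ≈ 60.1, P* ≈ 4.54

From dP/dt = 0: 0.00746C* = 0.448, so C* = 60.1.
From dR/dt = 0: 0.941(1 - R*/459) = 0.00332·60.1, giving R* = 459·(1 - 0.212) = 362.
From dC/dt = 0: 0.00112·362 - 0.333 = 0.0159P*, so P* = 0.0722/0.0159 = 4.54.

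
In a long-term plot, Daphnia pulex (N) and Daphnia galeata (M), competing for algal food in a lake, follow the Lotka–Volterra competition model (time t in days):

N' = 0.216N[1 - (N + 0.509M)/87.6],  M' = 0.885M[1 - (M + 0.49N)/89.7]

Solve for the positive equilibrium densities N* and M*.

N* ≈ 55.9, M* ≈ 62.3

Setting both brackets to zero gives the nullclines N + 0.509M = 87.6 and 0.49N + M = 89.7.
Substituting M = 89.7 - 0.49N into the first: N(1 - 0.509·0.49) = 87.6 - 0.509·89.7.
So N* = 41.9/0.751 = 55.9, and then M* = 89.7 - 0.49·55.9 = 62.3.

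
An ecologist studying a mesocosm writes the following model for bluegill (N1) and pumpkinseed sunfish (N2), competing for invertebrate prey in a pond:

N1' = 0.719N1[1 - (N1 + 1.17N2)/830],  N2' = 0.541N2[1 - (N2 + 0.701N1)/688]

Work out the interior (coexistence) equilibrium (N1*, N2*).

N1* ≈ 139, N2* ≈ 590

Setting both brackets to zero gives the nullclines N1 + 1.17N2 = 830 and 0.701N1 + N2 = 688.
Substituting N2 = 688 - 0.701N1 into the first: N1(1 - 1.17·0.701) = 830 - 1.17·688.
So N1* = 25/0.18 = 139, and then N2* = 688 - 0.701·139 = 590.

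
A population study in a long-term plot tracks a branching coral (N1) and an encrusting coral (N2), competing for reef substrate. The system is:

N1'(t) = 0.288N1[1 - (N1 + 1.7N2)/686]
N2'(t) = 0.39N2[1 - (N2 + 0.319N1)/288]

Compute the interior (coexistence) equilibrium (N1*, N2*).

N1* ≈ 429, N2* ≈ 151

Setting both brackets to zero gives the nullclines N1 + 1.7N2 = 686 and 0.319N1 + N2 = 288.
Substituting N2 = 288 - 0.319N1 into the first: N1(1 - 1.7·0.319) = 686 - 1.7·288.
So N1* = 196/0.458 = 429, and then N2* = 288 - 0.319·429 = 151.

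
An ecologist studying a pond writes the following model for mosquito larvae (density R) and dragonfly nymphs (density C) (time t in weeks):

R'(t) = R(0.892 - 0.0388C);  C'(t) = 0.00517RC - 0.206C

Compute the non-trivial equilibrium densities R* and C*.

R* ≈ 39.8, C* ≈ 23

Set dC/dt = 0 with C > 0: 0.00517R - 0.206 = 0, so R* = 0.206/0.00517 = 39.8.
Set dR/dt = 0 with R > 0: 0.892 - 0.0388C = 0, so C* = 0.892/0.0388 = 23.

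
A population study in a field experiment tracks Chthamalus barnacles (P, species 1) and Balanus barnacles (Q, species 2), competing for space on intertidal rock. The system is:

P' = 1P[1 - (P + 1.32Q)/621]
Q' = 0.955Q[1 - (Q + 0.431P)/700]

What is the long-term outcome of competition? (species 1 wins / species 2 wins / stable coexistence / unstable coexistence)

species 2 excludes species 1

Compare the nullcline intercepts: K1/α12 = 621/1.32 = 470 < K2 = 700; K2/α21 = 700/0.431 = 1620 > K1 = 621.
Since the inequalities point opposite ways, species 2 can invade but species 1 cannot.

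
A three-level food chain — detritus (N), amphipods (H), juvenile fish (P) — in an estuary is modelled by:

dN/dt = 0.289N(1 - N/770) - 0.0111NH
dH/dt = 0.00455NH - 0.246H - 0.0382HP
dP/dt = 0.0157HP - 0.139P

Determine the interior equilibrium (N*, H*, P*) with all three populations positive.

From dP/dt = 0: 0.0157H* = 0.139, so H* = 8.85.
From dN/dt = 0: 0.289(1 - N*/770) = 0.0111·8.85, giving N* = 770·(1 - 0.34) = 508.
From dH/dt = 0: 0.00455·508 - 0.246 = 0.0382P*, so P* = 2.07/0.0382 = 54.1.

N* ≈ 508, H* ≈ 8.85, P* ≈ 54.1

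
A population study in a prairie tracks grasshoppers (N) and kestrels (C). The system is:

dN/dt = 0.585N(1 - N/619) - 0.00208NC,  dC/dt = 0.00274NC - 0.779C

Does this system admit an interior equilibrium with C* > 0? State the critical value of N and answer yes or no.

Threshold N = 284; K > 284, so yes, the predator persists.

The predator equation gives dC/dt > 0 only when N > 0.779/0.00274 = 284.
Without the predator, N → K = 619. Since 619 > 284, the predator can invade and persist.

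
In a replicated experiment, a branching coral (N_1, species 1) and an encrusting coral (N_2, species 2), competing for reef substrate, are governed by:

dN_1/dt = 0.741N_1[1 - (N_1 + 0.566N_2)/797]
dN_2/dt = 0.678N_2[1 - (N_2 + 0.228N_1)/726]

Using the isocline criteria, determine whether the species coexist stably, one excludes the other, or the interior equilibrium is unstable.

stable coexistence

Compare the nullcline intercepts: K1/α12 = 797/0.566 = 1410 > K2 = 726; K2/α21 = 726/0.228 = 3180 > K1 = 797.
Since both inequalities hold, each species can invade when rare, so the interior equilibrium is stable.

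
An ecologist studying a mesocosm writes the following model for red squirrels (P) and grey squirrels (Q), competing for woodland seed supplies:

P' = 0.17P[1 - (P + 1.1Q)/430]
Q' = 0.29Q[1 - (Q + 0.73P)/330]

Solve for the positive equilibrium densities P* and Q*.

Setting both brackets to zero gives the nullclines P + 1.1Q = 430 and 0.73P + Q = 330.
Substituting Q = 330 - 0.73P into the first: P(1 - 1.1·0.73) = 430 - 1.1·330.
So P* = 67/0.197 = 340, and then Q* = 330 - 0.73·340 = 81.7.

P* ≈ 340, Q* ≈ 81.7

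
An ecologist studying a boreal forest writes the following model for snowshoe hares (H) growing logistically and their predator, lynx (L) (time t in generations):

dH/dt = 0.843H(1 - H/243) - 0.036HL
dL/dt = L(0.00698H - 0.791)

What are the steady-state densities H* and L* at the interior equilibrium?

From dL/dt = 0 with L > 0: 0.00698H* = 0.791, so H* = 113.
Substitute into dH/dt = 0: 0.843(1 - 113/243) = 0.036L*.
The bracket is 0.534, giving L* = 0.45/0.036 = 12.5.

H* ≈ 113, L* ≈ 12.5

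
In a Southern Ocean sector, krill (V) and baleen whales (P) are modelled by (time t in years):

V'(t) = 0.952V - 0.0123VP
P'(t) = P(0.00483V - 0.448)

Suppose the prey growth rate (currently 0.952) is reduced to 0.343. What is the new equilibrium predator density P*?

P* ≈ 27.9

At the interior fixed point, setting dV/dt = 0 with V > 0 fixes P* = (prey growth rate)/(VP coefficient) — independent of the other coefficients.
With the change, P* = 0.343/0.0123 = 27.9; it falls from 77.4.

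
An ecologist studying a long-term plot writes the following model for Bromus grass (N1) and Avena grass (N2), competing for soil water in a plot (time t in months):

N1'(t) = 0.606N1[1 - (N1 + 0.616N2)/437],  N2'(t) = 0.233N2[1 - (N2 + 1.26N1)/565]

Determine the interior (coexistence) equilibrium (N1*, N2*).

Setting both brackets to zero gives the nullclines N1 + 0.616N2 = 437 and 1.26N1 + N2 = 565.
Substituting N2 = 565 - 1.26N1 into the first: N1(1 - 0.616·1.26) = 437 - 0.616·565.
So N1* = 89/0.224 = 397, and then N2* = 565 - 1.26·397 = 64.2.

N1* ≈ 397, N2* ≈ 64.2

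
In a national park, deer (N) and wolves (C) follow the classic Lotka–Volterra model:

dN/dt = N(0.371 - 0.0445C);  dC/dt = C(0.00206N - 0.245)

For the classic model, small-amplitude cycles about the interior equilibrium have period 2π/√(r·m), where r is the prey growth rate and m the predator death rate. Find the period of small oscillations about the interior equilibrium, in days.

Here r = 0.371 and m = 0.245, so r·m = 0.0909.
ω = √0.0909 = 0.301 per day, hence T = 2π/ω ≈ 20.8 days.

T ≈ 20.8 days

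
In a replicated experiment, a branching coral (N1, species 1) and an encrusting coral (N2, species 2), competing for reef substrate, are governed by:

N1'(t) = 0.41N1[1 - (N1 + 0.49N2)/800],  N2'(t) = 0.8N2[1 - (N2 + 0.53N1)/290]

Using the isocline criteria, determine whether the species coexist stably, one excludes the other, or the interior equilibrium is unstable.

species 1 excludes species 2

Compare the nullcline intercepts: K1/α12 = 800/0.49 = 1630 > K2 = 290; K2/α21 = 290/0.53 = 547 < K1 = 800.
Since the inequalities point opposite ways, species 1 can invade but species 2 cannot.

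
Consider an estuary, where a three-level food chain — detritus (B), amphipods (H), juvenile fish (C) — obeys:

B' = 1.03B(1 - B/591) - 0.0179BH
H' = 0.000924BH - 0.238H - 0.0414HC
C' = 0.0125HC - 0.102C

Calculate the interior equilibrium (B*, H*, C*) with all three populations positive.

From dC/dt = 0: 0.0125H* = 0.102, so H* = 8.16.
From dB/dt = 0: 1.03(1 - B*/591) = 0.0179·8.16, giving B* = 591·(1 - 0.142) = 507.
From dH/dt = 0: 0.000924·507 - 0.238 = 0.0414C*, so C* = 0.231/0.0414 = 5.57.

B* ≈ 507, H* ≈ 8.16, C* ≈ 5.57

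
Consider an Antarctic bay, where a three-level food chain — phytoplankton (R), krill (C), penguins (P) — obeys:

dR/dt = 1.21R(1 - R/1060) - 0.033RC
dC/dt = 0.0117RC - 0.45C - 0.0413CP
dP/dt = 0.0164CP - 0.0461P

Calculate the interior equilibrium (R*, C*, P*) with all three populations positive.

From dP/dt = 0: 0.0164C* = 0.0461, so C* = 2.81.
From dR/dt = 0: 1.21(1 - R*/1060) = 0.033·2.81, giving R* = 1060·(1 - 0.0767) = 979.
From dC/dt = 0: 0.0117·979 - 0.45 = 0.0413P*, so P* = 11/0.0413 = 266.

R* ≈ 979, C* ≈ 2.81, P* ≈ 266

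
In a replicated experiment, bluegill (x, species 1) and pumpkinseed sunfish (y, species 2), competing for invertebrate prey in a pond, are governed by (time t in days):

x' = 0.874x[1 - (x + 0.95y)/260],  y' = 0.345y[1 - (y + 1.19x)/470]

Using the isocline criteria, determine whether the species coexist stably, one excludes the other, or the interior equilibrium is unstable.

species 2 excludes species 1

Compare the nullcline intercepts: K1/α12 = 260/0.95 = 274 < K2 = 470; K2/α21 = 470/1.19 = 395 > K1 = 260.
Since the inequalities point opposite ways, species 2 can invade but species 1 cannot.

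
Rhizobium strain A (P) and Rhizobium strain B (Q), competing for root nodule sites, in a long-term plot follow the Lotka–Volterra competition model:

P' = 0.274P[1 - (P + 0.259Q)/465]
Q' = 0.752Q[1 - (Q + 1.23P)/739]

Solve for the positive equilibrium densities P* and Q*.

P* ≈ 402, Q* ≈ 245

Setting both brackets to zero gives the nullclines P + 0.259Q = 465 and 1.23P + Q = 739.
Substituting Q = 739 - 1.23P into the first: P(1 - 0.259·1.23) = 465 - 0.259·739.
So P* = 274/0.681 = 402, and then Q* = 739 - 1.23·402 = 245.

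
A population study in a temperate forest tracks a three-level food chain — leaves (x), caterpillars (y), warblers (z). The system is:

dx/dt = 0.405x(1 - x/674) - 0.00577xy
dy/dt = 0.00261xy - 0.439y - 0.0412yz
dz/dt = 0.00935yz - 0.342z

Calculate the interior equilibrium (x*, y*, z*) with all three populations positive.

x* ≈ 323, y* ≈ 36.6, z* ≈ 9.79

From dz/dt = 0: 0.00935y* = 0.342, so y* = 36.6.
From dx/dt = 0: 0.405(1 - x*/674) = 0.00577·36.6, giving x* = 674·(1 - 0.521) = 323.
From dy/dt = 0: 0.00261·323 - 0.439 = 0.0412z*, so z* = 0.403/0.0412 = 9.79.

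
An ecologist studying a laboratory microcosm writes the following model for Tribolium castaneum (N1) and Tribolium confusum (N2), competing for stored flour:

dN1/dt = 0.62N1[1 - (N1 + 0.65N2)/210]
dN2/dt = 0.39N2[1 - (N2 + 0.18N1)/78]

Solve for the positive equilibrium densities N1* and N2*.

Setting both brackets to zero gives the nullclines N1 + 0.65N2 = 210 and 0.18N1 + N2 = 78.
Substituting N2 = 78 - 0.18N1 into the first: N1(1 - 0.65·0.18) = 210 - 0.65·78.
So N1* = 159/0.883 = 180, and then N2* = 78 - 0.18·180 = 45.5.

N1* ≈ 180, N2* ≈ 45.5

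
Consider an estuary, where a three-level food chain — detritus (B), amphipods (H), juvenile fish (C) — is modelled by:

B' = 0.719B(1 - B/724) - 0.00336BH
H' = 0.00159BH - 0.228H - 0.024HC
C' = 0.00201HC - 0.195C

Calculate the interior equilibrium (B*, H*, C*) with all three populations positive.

B* ≈ 396, H* ≈ 97, C* ≈ 16.7

From dC/dt = 0: 0.00201H* = 0.195, so H* = 97.
From dB/dt = 0: 0.719(1 - B*/724) = 0.00336·97, giving B* = 724·(1 - 0.453) = 396.
From dH/dt = 0: 0.00159·396 - 0.228 = 0.024C*, so C* = 0.401/0.024 = 16.7.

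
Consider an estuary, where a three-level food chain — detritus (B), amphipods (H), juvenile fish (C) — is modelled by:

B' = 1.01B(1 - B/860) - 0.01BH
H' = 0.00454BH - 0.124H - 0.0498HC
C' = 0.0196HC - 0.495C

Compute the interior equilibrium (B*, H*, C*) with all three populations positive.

B* ≈ 645, H* ≈ 25.3, C* ≈ 56.3

From dC/dt = 0: 0.0196H* = 0.495, so H* = 25.3.
From dB/dt = 0: 1.01(1 - B*/860) = 0.01·25.3, giving B* = 860·(1 - 0.25) = 645.
From dH/dt = 0: 0.00454·645 - 0.124 = 0.0498C*, so C* = 2.8/0.0498 = 56.3.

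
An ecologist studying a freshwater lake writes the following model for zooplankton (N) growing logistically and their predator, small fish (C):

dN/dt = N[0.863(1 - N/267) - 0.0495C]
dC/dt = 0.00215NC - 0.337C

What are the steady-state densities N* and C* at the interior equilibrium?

From dC/dt = 0 with C > 0: 0.00215N* = 0.337, so N* = 157.
Substitute into dN/dt = 0: 0.863(1 - 157/267) = 0.0495C*.
The bracket is 0.413, giving C* = 0.356/0.0495 = 7.2.

N* ≈ 157, C* ≈ 7.2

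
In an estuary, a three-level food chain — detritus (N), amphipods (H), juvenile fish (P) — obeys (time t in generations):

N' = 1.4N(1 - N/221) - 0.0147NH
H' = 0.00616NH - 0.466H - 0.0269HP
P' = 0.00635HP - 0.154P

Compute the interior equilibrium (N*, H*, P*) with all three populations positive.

From dP/dt = 0: 0.00635H* = 0.154, so H* = 24.3.
From dN/dt = 0: 1.4(1 - N*/221) = 0.0147·24.3, giving N* = 221·(1 - 0.255) = 165.
From dH/dt = 0: 0.00616·165 - 0.466 = 0.0269P*, so P* = 0.549/0.0269 = 20.4.

N* ≈ 165, H* ≈ 24.3, P* ≈ 20.4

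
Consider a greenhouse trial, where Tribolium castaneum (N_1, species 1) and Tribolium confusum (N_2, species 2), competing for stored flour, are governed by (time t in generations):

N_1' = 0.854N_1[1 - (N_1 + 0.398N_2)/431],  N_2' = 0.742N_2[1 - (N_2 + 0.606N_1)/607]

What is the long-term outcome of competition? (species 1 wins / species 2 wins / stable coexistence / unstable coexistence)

Compare the nullcline intercepts: K1/α12 = 431/0.398 = 1080 > K2 = 607; K2/α21 = 607/0.606 = 1000 > K1 = 431.
Since both inequalities hold, each species can invade when rare, so the interior equilibrium is stable.

stable coexistence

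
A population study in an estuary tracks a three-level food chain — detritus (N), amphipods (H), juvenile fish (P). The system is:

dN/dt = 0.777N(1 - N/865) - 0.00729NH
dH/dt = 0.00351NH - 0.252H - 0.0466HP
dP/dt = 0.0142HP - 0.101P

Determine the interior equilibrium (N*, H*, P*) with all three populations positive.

N* ≈ 807, H* ≈ 7.11, P* ≈ 55.4

From dP/dt = 0: 0.0142H* = 0.101, so H* = 7.11.
From dN/dt = 0: 0.777(1 - N*/865) = 0.00729·7.11, giving N* = 865·(1 - 0.0667) = 807.
From dH/dt = 0: 0.00351·807 - 0.252 = 0.0466P*, so P* = 2.58/0.0466 = 55.4.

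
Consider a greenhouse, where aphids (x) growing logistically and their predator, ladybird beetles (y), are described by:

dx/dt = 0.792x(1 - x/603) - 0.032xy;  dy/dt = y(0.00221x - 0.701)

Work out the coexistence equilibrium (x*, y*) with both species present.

x* ≈ 317, y* ≈ 11.7

From dy/dt = 0 with y > 0: 0.00221x* = 0.701, so x* = 317.
Substitute into dx/dt = 0: 0.792(1 - 317/603) = 0.032y*.
The bracket is 0.474, giving y* = 0.375/0.032 = 11.7.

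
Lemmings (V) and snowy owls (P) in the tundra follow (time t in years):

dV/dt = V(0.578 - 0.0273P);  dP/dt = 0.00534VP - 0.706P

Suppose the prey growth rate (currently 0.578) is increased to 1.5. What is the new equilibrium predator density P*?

At the interior fixed point, setting dV/dt = 0 with V > 0 fixes P* = (prey growth rate)/(VP coefficient) — independent of the other coefficients.
With the change, P* = 1.5/0.0273 = 54.9; it rises from 21.2.

P* ≈ 54.9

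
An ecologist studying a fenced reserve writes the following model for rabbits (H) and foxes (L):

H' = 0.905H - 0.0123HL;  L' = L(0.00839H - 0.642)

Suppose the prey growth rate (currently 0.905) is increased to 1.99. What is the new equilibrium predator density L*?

L* ≈ 162

At the interior fixed point, setting dH/dt = 0 with H > 0 fixes L* = (prey growth rate)/(HL coefficient) — independent of the other coefficients.
With the change, L* = 1.99/0.0123 = 162; it rises from 73.6.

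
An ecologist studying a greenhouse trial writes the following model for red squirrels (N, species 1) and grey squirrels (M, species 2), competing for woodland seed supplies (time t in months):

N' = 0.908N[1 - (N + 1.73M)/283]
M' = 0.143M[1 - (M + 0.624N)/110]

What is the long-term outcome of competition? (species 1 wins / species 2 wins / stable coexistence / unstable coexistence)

species 1 excludes species 2

Compare the nullcline intercepts: K1/α12 = 283/1.73 = 164 > K2 = 110; K2/α21 = 110/0.624 = 176 < K1 = 283.
Since the inequalities point opposite ways, species 1 can invade but species 2 cannot.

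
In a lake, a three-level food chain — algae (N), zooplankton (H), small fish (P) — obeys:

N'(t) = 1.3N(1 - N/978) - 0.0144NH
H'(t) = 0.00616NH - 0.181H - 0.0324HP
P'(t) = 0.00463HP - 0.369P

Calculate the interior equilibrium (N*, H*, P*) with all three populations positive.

N* ≈ 115, H* ≈ 79.7, P* ≈ 16.2

From dP/dt = 0: 0.00463H* = 0.369, so H* = 79.7.
From dN/dt = 0: 1.3(1 - N*/978) = 0.0144·79.7, giving N* = 978·(1 - 0.883) = 115.
From dH/dt = 0: 0.00616·115 - 0.181 = 0.0324P*, so P* = 0.525/0.0324 = 16.2.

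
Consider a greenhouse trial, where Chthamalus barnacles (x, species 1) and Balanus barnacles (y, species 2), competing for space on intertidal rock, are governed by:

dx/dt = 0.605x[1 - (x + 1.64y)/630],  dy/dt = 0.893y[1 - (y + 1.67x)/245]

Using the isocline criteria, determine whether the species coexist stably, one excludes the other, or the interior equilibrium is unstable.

Compare the nullcline intercepts: K1/α12 = 630/1.64 = 384 > K2 = 245; K2/α21 = 245/1.67 = 147 < K1 = 630.
Since the inequalities point opposite ways, species 1 can invade but species 2 cannot.

species 1 excludes species 2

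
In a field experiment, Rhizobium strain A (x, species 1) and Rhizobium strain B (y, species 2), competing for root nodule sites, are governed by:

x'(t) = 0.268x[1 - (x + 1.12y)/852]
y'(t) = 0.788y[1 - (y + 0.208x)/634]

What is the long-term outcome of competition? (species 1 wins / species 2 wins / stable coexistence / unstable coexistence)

Compare the nullcline intercepts: K1/α12 = 852/1.12 = 761 > K2 = 634; K2/α21 = 634/0.208 = 3050 > K1 = 852.
Since both inequalities hold, each species can invade when rare, so the interior equilibrium is stable.

stable coexistence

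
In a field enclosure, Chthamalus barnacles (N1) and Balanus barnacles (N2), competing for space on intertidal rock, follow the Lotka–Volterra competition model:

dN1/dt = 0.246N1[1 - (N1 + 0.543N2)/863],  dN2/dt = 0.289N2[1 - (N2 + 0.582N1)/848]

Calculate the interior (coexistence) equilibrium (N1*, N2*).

N1* ≈ 589, N2* ≈ 505

Setting both brackets to zero gives the nullclines N1 + 0.543N2 = 863 and 0.582N1 + N2 = 848.
Substituting N2 = 848 - 0.582N1 into the first: N1(1 - 0.543·0.582) = 863 - 0.543·848.
So N1* = 403/0.684 = 589, and then N2* = 848 - 0.582·589 = 505.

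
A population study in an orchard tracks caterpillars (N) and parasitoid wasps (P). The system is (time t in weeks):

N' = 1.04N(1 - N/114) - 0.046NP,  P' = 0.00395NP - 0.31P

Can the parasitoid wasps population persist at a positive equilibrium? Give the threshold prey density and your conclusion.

The predator equation gives dP/dt > 0 only when N > 0.31/0.00395 = 78.5.
Without the predator, N → K = 114. Since 114 > 78.5, the predator can invade and persist.

Threshold N = 78.5; K > 78.5, so yes, the predator persists.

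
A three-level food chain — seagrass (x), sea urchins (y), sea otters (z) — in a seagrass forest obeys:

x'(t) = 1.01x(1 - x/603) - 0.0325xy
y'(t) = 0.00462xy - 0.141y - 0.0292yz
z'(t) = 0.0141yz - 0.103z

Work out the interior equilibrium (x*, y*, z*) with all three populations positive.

x* ≈ 461, y* ≈ 7.3, z* ≈ 68.2

From dz/dt = 0: 0.0141y* = 0.103, so y* = 7.3.
From dx/dt = 0: 1.01(1 - x*/603) = 0.0325·7.3, giving x* = 603·(1 - 0.235) = 461.
From dy/dt = 0: 0.00462·461 - 0.141 = 0.0292z*, so z* = 1.99/0.0292 = 68.2.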